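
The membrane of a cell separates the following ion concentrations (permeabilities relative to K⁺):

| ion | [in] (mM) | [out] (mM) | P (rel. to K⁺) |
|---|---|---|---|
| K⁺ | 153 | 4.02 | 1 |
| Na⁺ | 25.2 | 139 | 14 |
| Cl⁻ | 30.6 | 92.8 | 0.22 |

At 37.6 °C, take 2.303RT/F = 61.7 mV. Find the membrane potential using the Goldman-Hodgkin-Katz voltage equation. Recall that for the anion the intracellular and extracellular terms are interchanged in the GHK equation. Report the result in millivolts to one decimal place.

35.2 mV

Vm = 61.7 · log₁₀[(Σ P·[cation]ₒ + Σ P·[anion]ᵢ) / (Σ P·[cation]ᵢ + Σ P·[anion]ₒ)]
Numerator = 1×4.02 + 14×139 + 0.22×30.6 = 1957
Denominator = 1×153 + 14×25.2 + 0.22×92.8 = 526.2
Vm = 61.7 · log₁₀(3.7185) = 61.7 × (0.5704) = 35.19 mV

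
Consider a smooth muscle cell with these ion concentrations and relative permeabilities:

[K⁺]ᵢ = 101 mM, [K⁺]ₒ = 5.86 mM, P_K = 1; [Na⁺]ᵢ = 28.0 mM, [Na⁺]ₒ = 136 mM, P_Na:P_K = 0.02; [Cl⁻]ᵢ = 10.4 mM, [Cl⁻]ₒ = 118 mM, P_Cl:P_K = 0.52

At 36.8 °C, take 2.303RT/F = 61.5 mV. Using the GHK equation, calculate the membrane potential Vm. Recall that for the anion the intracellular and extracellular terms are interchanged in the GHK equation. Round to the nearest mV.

Vm = 61.5 · log₁₀[(Σ P·[cation]ₒ + Σ P·[anion]ᵢ) / (Σ P·[cation]ᵢ + Σ P·[anion]ₒ)]
Numerator = 1×5.86 + 0.02×136 + 0.52×10.4 = 13.99
Denominator = 1×101 + 0.02×28.0 + 0.52×118 = 162.9
Vm = 61.5 · log₁₀(0.085858) = 61.5 × (-1.0662) = -65.57 mV

-66 mV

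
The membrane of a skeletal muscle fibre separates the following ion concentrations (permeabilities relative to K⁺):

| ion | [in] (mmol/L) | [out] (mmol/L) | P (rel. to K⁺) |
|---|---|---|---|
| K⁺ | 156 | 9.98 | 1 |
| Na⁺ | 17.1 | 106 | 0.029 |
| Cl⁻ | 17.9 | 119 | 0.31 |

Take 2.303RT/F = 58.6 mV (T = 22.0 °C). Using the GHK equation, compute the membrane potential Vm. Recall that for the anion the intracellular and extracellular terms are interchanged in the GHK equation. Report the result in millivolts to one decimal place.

Vm = 58.6 · log₁₀[(Σ P·[cation]ₒ + Σ P·[anion]ᵢ) / (Σ P·[cation]ᵢ + Σ P·[anion]ₒ)]
Numerator = 1×9.98 + 0.029×106 + 0.31×17.9 = 18.6
Denominator = 1×156 + 0.029×17.1 + 0.31×119 = 193.4
Vm = 58.6 · log₁₀(0.096196) = 58.6 × (-1.0168) = -59.59 mV

-59.6 mV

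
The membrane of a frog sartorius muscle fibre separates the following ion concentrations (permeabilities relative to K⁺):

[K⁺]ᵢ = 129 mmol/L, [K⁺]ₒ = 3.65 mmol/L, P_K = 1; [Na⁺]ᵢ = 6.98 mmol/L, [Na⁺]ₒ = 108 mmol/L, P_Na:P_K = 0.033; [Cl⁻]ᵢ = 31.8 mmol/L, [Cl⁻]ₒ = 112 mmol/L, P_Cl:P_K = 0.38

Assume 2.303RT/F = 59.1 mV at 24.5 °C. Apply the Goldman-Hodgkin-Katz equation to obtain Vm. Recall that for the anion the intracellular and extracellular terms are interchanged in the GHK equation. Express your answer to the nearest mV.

-56 mV

Vm = 59.1 · log₁₀[(Σ P·[cation]ₒ + Σ P·[anion]ᵢ) / (Σ P·[cation]ᵢ + Σ P·[anion]ₒ)]
Numerator = 1×3.65 + 0.033×108 + 0.38×31.8 = 19.3
Denominator = 1×129 + 0.033×6.98 + 0.38×112 = 171.8
Vm = 59.1 · log₁₀(0.11233) = 59.1 × (-0.9495) = -56.11 mV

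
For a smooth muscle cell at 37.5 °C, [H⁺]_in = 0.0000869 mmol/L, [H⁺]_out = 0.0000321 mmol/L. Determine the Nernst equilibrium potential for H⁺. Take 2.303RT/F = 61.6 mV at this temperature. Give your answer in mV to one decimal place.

E = (61.6/z) · log₁₀([H⁺]_out/[H⁺]_in) with z = +1.
= (61.6/1) · log₁₀(0.0000321/0.0000869) = 61.60 · log₁₀(0.3694)
= 61.60 · (-0.4325) = -26.64 mV

-26.6 mV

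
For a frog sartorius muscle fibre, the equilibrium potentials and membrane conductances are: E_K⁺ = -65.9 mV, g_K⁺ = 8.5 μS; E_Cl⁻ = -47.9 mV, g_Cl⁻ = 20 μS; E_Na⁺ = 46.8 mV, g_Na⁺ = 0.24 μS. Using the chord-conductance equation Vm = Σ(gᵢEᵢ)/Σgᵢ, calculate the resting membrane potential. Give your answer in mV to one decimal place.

Σ gᵢEᵢ = 8.5·(-65.9) + 20·(-47.9) + 0.24·(46.8) = -1506.92
Σ gᵢ = 8.5 + 20 + 0.24 = 28.74
Vm = -1506.92 / 28.74 = -52.43 mV

-52.4 mV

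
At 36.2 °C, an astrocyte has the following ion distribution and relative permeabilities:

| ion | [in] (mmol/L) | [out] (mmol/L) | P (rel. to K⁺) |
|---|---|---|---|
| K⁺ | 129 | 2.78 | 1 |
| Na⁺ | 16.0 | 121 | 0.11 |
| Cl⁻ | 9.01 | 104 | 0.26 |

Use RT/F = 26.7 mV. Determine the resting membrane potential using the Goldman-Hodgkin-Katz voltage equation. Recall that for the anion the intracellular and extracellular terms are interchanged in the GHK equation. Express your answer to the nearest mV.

-57 mV

Vm = 26.7 · ln[(Σ P·[cation]ₒ + Σ P·[anion]ᵢ) / (Σ P·[cation]ᵢ + Σ P·[anion]ₒ)]
Numerator = 1×2.78 + 0.11×121 + 0.26×9.01 = 18.43
Denominator = 1×129 + 0.11×16.0 + 0.26×104 = 157.8
Vm = 26.7 · ln(0.11681) = 26.7 × (-2.1472) = -57.33 mV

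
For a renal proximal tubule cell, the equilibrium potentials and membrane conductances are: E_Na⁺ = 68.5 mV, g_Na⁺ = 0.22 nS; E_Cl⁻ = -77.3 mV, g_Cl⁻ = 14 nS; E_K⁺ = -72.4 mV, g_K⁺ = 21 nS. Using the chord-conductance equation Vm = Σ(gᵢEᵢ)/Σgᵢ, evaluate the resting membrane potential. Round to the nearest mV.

-73 mV

Σ gᵢEᵢ = 0.22·(68.5) + 14·(-77.3) + 21·(-72.4) = -2587.53
Σ gᵢ = 0.22 + 14 + 21 = 35.22
Vm = -2587.53 / 35.22 = -73.47 mV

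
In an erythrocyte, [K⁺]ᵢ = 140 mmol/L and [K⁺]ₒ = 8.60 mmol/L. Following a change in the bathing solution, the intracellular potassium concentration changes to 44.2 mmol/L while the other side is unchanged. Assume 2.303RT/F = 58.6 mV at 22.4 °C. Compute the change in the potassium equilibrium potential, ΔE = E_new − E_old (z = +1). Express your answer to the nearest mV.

E_old = (58.6/1)·log₁₀(8.60/140) = -71.00 mV
E_new = (58.6/1)·log₁₀(8.60/44.2) = -41.66 mV
ΔE = -41.66 − (-71.00) = 29.34 mV

29 mV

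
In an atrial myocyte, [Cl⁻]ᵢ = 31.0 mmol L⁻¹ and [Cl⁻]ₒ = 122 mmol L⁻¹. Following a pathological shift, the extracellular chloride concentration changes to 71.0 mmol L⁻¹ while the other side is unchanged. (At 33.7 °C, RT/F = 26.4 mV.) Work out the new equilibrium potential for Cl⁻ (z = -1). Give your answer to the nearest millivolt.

After the shift: [Cl⁻]_out = 71.0, [Cl⁻]_in = 31.0 mmol L⁻¹.
E_new = (26.4/-1)·ln(71.0/31.0) = -26.40 · (0.8287) = -21.88 mV

-22 mV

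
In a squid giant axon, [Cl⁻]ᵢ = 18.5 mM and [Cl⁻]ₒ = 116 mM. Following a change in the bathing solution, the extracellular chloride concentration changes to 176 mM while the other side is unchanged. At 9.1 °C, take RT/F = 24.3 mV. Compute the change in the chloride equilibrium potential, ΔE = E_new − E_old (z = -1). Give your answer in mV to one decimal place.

-10.1 mV

E_old = (24.3/-1)·ln(116/18.5) = -44.61 mV
E_new = (24.3/-1)·ln(176/18.5) = -54.74 mV
ΔE = -54.74 − (-44.61) = -10.13 mV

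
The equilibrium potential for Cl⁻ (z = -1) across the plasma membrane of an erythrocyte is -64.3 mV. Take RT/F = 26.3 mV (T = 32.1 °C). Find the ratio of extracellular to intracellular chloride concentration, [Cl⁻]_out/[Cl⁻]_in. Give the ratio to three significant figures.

11.5

ln([out]/[in]) = E·z/(26.3) = -64.3 × -1 / 26.3 = 2.4449
[out]/[in] = e^(2.4449) = 11.53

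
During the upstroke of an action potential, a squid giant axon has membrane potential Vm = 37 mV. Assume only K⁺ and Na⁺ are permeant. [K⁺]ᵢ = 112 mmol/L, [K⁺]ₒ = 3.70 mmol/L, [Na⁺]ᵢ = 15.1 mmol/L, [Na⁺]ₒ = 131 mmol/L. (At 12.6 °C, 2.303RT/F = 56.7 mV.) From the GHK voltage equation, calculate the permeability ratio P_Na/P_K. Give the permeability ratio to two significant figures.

7.9

Let α = P_Na/P_K. GHK: Vm = 56.7·log₁₀[(Kₒ + α·Naₒ)/(Kᵢ + α·Naᵢ)].
10^(Vm/56.7) = 10^(37.0/56.7) = 4.4932
So 4.4932·(Kᵢ + α·Naᵢ) = Kₒ + α·Naₒ → α = (4.4932·112.0 − 3.7) / (131.0 − 4.4932·15.1)
α = (503.2 − 3.7) / (131.0 − 67.85) = 499.5/63.15 = 7.91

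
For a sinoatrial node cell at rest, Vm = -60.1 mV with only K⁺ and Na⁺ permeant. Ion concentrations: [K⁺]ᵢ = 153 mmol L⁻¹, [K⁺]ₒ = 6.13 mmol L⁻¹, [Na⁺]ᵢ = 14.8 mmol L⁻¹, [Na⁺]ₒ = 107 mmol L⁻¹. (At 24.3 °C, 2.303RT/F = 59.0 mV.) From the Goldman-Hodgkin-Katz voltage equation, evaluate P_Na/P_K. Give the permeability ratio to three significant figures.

Let α = P_Na/P_K. GHK: Vm = 59.0·log₁₀[(Kₒ + α·Naₒ)/(Kᵢ + α·Naᵢ)].
10^(Vm/59.0) = 10^(-60.1/59.0) = 0.095798
So 0.095798·(Kᵢ + α·Naᵢ) = Kₒ + α·Naₒ → α = (0.095798·153.0 − 6.13) / (107.0 − 0.095798·14.8)
α = (14.66 − 6.13) / (107.0 − 1.418) = 8.527/105.6 = 0.08076

0.0808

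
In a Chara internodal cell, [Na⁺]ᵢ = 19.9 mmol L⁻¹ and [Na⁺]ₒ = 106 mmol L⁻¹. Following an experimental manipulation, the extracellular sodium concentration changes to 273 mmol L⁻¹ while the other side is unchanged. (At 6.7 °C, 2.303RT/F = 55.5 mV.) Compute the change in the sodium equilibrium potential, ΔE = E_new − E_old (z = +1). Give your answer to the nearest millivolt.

E_old = (55.5/1)·log₁₀(106/19.9) = 40.32 mV
E_new = (55.5/1)·log₁₀(273/19.9) = 63.12 mV
ΔE = 63.12 − (40.32) = 22.80 mV

23 mV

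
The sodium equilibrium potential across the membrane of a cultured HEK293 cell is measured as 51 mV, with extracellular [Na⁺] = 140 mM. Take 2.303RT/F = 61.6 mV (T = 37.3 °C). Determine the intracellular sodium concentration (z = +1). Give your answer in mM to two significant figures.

21 mM

Nernst: E = (61.6/1) · log₁₀([out]/[in]), so log₁₀([out]/[in]) = 51.0 × 1 / 61.6 = 0.8279.
[out]/[in] = 10^(0.8279) = 6.729.
[in] = 140 / 6.729 = 20.81 mM.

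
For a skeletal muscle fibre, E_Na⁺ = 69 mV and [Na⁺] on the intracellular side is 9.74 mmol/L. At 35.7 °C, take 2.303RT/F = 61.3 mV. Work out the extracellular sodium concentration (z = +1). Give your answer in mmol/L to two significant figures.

130 mmol/L

Nernst: E = (61.3/1) · log₁₀([out]/[in]), so log₁₀([out]/[in]) = 69.0 × 1 / 61.3 = 1.1256.
[out]/[in] = 10^(1.1256) = 13.35.
[out] = 13.35 × 9.74 = 130.1 mmol/L.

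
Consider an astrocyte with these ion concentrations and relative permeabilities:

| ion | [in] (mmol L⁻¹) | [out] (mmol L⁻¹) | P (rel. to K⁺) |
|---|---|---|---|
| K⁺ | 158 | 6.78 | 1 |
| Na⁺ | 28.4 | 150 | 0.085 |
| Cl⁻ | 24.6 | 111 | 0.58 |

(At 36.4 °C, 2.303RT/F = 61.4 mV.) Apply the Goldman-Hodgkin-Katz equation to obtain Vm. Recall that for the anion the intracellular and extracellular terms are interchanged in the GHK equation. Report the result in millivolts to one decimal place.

-50.5 mV

Vm = 61.4 · log₁₀[(Σ P·[cation]ₒ + Σ P·[anion]ᵢ) / (Σ P·[cation]ᵢ + Σ P·[anion]ₒ)]
Numerator = 1×6.78 + 0.085×150 + 0.58×24.6 = 33.8
Denominator = 1×158 + 0.085×28.4 + 0.58×111 = 224.8
Vm = 61.4 · log₁₀(0.15035) = 61.4 × (-0.8229) = -50.53 mV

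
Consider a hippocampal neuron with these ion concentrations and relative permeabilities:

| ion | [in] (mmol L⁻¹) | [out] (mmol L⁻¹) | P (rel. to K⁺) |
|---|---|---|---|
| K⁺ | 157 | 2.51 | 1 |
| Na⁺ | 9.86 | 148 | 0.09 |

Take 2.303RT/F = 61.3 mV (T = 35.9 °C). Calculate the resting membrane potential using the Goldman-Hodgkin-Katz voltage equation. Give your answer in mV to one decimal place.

Vm = 61.3 · log₁₀[(Σ P·[cation]ₒ + Σ P·[anion]ᵢ) / (Σ P·[cation]ᵢ + Σ P·[anion]ₒ)]
Numerator = 1×2.51 + 0.09×148 = 15.83
Denominator = 1×157 + 0.09×9.86 = 157.9
Vm = 61.3 · log₁₀(0.10026) = 61.3 × (-0.9989) = -61.23 mV

-61.2 mV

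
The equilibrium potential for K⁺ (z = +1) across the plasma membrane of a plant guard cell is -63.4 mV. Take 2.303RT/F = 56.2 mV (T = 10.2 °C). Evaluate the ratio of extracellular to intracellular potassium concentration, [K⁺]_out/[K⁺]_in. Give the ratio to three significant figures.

log₁₀([out]/[in]) = E·z/(56.2) = -63.4 × 1 / 56.2 = -1.1281
[out]/[in] = 10^(-1.1281) = 0.07445

0.0745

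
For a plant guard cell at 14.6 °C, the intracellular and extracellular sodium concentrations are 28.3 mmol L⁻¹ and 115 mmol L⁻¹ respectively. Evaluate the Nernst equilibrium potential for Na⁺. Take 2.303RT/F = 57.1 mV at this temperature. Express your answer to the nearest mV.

E = (57.1/z) · log₁₀([Na⁺]_out/[Na⁺]_in) with z = +1.
= (57.1/1) · log₁₀(115/28.3) = 57.10 · log₁₀(4.064)
= 57.10 · (0.6089) = 34.77 mV

35 mV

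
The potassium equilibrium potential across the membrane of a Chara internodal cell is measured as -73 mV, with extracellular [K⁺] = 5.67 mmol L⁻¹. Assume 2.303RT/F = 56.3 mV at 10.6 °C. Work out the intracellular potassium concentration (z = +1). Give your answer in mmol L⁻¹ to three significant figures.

112 mmol L⁻¹

Nernst: E = (56.3/1) · log₁₀([out]/[in]), so log₁₀([out]/[in]) = -73.0 × 1 / 56.3 = -1.2966.
[out]/[in] = 10^(-1.2966) = 0.05051.
[in] = 5.67 / 0.05051 = 112.3 mmol L⁻¹.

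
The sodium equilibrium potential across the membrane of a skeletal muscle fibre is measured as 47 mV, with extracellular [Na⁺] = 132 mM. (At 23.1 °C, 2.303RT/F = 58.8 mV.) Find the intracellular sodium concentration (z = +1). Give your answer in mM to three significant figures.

Nernst: E = (58.8/1) · log₁₀([out]/[in]), so log₁₀([out]/[in]) = 47.0 × 1 / 58.8 = 0.7993.
[out]/[in] = 10^(0.7993) = 6.3.
[in] = 132 / 6.3 = 20.95 mM.

21.0 mM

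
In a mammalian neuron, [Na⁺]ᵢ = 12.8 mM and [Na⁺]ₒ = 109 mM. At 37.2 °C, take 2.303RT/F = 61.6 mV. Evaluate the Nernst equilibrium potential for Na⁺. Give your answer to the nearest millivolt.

E = (61.6/z) · log₁₀([Na⁺]_out/[Na⁺]_in) with z = +1.
= (61.6/1) · log₁₀(109/12.8) = 61.60 · log₁₀(8.516)
= 61.60 · (0.9302) = 57.30 mV

57 mV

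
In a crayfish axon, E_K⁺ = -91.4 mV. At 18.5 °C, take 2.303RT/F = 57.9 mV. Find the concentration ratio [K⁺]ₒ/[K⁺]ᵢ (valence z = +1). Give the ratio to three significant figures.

0.0264

log₁₀([out]/[in]) = E·z/(57.9) = -91.4 × 1 / 57.9 = -1.5786
[out]/[in] = 10^(-1.5786) = 0.02639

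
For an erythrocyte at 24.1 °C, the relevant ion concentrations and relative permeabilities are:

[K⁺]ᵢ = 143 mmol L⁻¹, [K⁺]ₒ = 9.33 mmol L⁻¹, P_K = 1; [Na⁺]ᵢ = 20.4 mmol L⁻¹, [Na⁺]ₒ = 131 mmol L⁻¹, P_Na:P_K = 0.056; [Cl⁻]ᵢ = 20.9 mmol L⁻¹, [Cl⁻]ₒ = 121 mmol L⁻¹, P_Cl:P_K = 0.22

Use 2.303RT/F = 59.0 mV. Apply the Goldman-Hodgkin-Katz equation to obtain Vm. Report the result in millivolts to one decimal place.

-53.4 mV

Vm = 59.0 · log₁₀[(Σ P·[cation]ₒ + Σ P·[anion]ᵢ) / (Σ P·[cation]ᵢ + Σ P·[anion]ₒ)]
Numerator = 1×9.33 + 0.056×131 + 0.22×20.9 = 21.26
Denominator = 1×143 + 0.056×20.4 + 0.22×121 = 170.8
Vm = 59.0 · log₁₀(0.12452) = 59.0 × (-0.9047) = -53.38 mV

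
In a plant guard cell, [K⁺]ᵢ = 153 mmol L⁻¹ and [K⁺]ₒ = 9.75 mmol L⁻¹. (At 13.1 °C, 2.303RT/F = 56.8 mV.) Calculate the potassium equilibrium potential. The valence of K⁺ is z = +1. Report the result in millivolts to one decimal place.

E = (56.8/z) · log₁₀([K⁺]_out/[K⁺]_in) with z = +1.
= (56.8/1) · log₁₀(9.75/153) = 56.80 · log₁₀(0.06373)
= 56.80 · (-1.1957) = -67.92 mV

-67.9 mV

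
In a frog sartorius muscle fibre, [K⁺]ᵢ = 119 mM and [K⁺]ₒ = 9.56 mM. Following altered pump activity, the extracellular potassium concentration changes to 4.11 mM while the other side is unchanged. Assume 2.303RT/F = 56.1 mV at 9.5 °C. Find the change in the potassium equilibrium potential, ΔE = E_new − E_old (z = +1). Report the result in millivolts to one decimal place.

-20.6 mV

E_old = (56.1/1)·log₁₀(9.56/119) = -61.43 mV
E_new = (56.1/1)·log₁₀(4.11/119) = -82.00 mV
ΔE = -82.00 − (-61.43) = -20.57 mV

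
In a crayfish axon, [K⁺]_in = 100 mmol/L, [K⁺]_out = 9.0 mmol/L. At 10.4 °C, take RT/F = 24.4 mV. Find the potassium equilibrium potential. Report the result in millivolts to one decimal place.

-58.8 mV

E = (24.4/z) · ln([K⁺]_out/[K⁺]_in) with z = +1.
= (24.4/1) · ln(9.0/100) = 24.40 · ln(0.09)
= 24.40 · (-2.4079) = -58.75 mV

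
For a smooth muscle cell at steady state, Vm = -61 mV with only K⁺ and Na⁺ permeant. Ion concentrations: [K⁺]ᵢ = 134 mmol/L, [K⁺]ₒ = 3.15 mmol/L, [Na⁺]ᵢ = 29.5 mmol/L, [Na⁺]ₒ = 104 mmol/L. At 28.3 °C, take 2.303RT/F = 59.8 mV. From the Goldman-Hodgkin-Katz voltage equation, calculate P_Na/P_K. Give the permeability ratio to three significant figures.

Let α = P_Na/P_K. GHK: Vm = 59.8·log₁₀[(Kₒ + α·Naₒ)/(Kᵢ + α·Naᵢ)].
10^(Vm/59.8) = 10^(-61.0/59.8) = 0.095485
So 0.095485·(Kᵢ + α·Naᵢ) = Kₒ + α·Naₒ → α = (0.095485·134.0 − 3.15) / (104.0 − 0.095485·29.5)
α = (12.79 − 3.15) / (104.0 − 2.817) = 9.645/101.2 = 0.09532

0.0953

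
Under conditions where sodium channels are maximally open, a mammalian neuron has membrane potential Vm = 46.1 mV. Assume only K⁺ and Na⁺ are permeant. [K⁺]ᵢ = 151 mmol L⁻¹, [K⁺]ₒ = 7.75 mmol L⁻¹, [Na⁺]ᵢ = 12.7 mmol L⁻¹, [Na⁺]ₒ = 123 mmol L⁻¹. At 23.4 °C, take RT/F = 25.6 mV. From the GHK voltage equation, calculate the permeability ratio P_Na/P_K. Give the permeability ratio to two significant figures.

20

Let α = P_Na/P_K. GHK: Vm = 25.6·ln[(Kₒ + α·Naₒ)/(Kᵢ + α·Naᵢ)].
e^(Vm/25.6) = e^(46.1/25.6) = 6.0544
So 6.0544·(Kᵢ + α·Naᵢ) = Kₒ + α·Naₒ → α = (6.0544·151.0 − 7.75) / (123.0 − 6.0544·12.7)
α = (914.2 − 7.75) / (123.0 − 76.89) = 906.5/46.11 = 19.66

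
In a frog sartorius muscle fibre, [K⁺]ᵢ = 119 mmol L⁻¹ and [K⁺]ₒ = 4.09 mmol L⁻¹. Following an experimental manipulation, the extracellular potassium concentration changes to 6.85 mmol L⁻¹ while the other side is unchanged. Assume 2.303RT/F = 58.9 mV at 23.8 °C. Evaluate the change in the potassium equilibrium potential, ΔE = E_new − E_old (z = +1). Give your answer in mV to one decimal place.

13.2 mV

E_old = (58.9/1)·log₁₀(4.09/119) = -86.22 mV
E_new = (58.9/1)·log₁₀(6.85/119) = -73.03 mV
ΔE = -73.03 − (-86.22) = 13.19 mV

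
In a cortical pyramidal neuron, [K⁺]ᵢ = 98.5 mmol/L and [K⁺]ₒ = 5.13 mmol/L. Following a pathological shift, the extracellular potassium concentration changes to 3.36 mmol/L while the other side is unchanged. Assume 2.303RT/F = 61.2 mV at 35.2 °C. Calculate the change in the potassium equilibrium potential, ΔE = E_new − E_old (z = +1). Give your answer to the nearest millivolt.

-11 mV

E_old = (61.2/1)·log₁₀(5.13/98.5) = -78.54 mV
E_new = (61.2/1)·log₁₀(3.36/98.5) = -89.79 mV
ΔE = -89.79 − (-78.54) = -11.25 mV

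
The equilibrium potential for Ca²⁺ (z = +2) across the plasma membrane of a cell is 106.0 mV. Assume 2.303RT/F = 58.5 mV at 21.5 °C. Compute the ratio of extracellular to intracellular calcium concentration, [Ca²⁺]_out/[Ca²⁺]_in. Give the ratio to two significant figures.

4200

log₁₀([out]/[in]) = E·z/(58.5) = 106.0 × 2 / 58.5 = 3.6239
[out]/[in] = 10^(3.6239) = 4207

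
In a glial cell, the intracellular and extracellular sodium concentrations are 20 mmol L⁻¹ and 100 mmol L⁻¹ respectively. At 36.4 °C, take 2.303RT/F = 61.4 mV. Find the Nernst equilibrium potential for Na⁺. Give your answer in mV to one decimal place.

E = (61.4/z) · log₁₀([Na⁺]_out/[Na⁺]_in) with z = +1.
= (61.4/1) · log₁₀(100/20) = 61.40 · log₁₀(5)
= 61.40 · (0.6990) = 42.92 mV

42.9 mV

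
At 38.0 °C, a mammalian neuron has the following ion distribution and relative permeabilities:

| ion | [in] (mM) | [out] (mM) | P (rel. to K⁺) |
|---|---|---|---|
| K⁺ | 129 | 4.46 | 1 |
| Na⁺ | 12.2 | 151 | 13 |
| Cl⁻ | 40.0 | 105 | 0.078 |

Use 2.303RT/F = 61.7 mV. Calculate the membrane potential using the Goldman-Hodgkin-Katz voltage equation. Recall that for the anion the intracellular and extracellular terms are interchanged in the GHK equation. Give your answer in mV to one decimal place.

Vm = 61.7 · log₁₀[(Σ P·[cation]ₒ + Σ P·[anion]ᵢ) / (Σ P·[cation]ᵢ + Σ P·[anion]ₒ)]
Numerator = 1×4.46 + 13×151 + 0.078×40.0 = 1971
Denominator = 1×129 + 13×12.2 + 0.078×105 = 295.8
Vm = 61.7 · log₁₀(6.6621) = 61.7 × (0.8236) = 50.82 mV

50.8 mV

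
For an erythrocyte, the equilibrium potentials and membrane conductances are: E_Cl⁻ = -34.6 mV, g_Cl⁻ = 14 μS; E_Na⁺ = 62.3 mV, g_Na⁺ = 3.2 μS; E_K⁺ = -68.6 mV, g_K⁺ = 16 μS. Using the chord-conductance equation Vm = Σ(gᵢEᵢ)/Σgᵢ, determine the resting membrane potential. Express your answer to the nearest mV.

Σ gᵢEᵢ = 14·(-34.6) + 3.2·(62.3) + 16·(-68.6) = -1382.64
Σ gᵢ = 14 + 3.2 + 16 = 33.2
Vm = -1382.64 / 33.2 = -41.65 mV

-42 mV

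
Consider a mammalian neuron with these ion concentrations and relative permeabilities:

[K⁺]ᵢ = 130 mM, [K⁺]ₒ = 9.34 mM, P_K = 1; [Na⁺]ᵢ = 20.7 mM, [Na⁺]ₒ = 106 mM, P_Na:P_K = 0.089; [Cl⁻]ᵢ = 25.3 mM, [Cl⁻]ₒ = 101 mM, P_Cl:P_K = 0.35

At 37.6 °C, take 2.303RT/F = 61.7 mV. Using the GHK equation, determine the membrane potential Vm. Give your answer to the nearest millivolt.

-48 mV

Vm = 61.7 · log₁₀[(Σ P·[cation]ₒ + Σ P·[anion]ᵢ) / (Σ P·[cation]ᵢ + Σ P·[anion]ₒ)]
Numerator = 1×9.34 + 0.089×106 + 0.35×25.3 = 27.63
Denominator = 1×130 + 0.089×20.7 + 0.35×101 = 167.2
Vm = 61.7 · log₁₀(0.16525) = 61.7 × (-0.7819) = -48.24 mV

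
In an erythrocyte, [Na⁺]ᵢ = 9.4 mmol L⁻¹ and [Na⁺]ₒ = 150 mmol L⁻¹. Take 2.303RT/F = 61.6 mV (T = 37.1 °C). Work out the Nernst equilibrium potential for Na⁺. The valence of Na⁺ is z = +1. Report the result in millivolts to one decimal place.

74.1 mV

E = (61.6/z) · log₁₀([Na⁺]_out/[Na⁺]_in) with z = +1.
= (61.6/1) · log₁₀(150/9.4) = 61.60 · log₁₀(15.96)
= 61.60 · (1.2030) = 74.10 mV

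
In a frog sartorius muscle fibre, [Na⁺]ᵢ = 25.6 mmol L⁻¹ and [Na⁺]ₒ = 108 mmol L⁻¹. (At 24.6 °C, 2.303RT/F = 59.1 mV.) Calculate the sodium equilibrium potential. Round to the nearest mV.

37 mV

E = (59.1/z) · log₁₀([Na⁺]_out/[Na⁺]_in) with z = +1.
= (59.1/1) · log₁₀(108/25.6) = 59.10 · log₁₀(4.219)
= 59.10 · (0.6252) = 36.95 mV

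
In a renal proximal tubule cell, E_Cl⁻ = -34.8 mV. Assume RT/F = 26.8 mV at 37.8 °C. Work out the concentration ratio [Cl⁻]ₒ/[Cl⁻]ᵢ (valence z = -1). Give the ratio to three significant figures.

3.66

ln([out]/[in]) = E·z/(26.8) = -34.8 × -1 / 26.8 = 1.2985
[out]/[in] = e^(1.2985) = 3.664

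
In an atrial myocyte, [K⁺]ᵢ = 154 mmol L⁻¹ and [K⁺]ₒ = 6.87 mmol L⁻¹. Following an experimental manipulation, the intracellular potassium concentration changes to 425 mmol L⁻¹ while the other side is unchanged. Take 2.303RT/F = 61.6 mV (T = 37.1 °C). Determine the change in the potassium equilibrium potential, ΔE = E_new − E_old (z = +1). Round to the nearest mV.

E_old = (61.6/1)·log₁₀(6.87/154) = -83.19 mV
E_new = (61.6/1)·log₁₀(6.87/425) = -110.35 mV
ΔE = -110.35 − (-83.19) = -27.16 mV

-27 mV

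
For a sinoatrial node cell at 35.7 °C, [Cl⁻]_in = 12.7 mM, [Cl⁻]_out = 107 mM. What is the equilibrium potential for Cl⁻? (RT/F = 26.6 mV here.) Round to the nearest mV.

E = (26.6/z) · ln([Cl⁻]_out/[Cl⁻]_in) with z = -1.
For an anion, dividing by z = -1 reverses the sign.
= (26.6/-1) · ln(107/12.7) = -26.60 · ln(8.425)
= -26.60 · (2.1312) = -56.69 mV

-57 mV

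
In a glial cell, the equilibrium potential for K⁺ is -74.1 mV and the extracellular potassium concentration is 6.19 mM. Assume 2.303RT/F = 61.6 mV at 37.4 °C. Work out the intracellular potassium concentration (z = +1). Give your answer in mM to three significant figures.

Nernst: E = (61.6/1) · log₁₀([out]/[in]), so log₁₀([out]/[in]) = -74.1 × 1 / 61.6 = -1.2029.
[out]/[in] = 10^(-1.2029) = 0.06267.
[in] = 6.19 / 0.06267 = 98.77 mM.

98.8 mM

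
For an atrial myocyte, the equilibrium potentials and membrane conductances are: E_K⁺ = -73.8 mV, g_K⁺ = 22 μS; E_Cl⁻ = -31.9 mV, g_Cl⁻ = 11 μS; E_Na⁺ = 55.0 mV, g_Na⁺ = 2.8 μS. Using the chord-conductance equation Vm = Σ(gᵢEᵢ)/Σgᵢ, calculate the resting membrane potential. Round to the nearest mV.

-51 mV

Σ gᵢEᵢ = 22·(-73.8) + 11·(-31.9) + 2.8·(55.0) = -1820.50
Σ gᵢ = 22 + 11 + 2.8 = 35.8
Vm = -1820.50 / 35.8 = -50.85 mV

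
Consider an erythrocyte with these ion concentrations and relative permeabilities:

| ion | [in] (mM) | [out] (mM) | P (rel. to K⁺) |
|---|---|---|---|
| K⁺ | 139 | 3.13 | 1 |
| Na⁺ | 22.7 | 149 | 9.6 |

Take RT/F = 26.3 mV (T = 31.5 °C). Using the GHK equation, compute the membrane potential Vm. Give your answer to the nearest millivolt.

Vm = 26.3 · ln[(Σ P·[cation]ₒ + Σ P·[anion]ᵢ) / (Σ P·[cation]ᵢ + Σ P·[anion]ₒ)]
Numerator = 1×3.13 + 9.6×149 = 1434
Denominator = 1×139 + 9.6×22.7 = 356.9
Vm = 26.3 · ln(4.0164) = 26.3 × (1.3904) = 36.57 mV

37 mV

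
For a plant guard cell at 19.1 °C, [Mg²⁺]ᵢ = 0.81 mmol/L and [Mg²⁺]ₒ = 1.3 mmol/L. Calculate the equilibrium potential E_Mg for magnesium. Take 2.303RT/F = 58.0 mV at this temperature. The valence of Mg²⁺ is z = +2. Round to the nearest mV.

6 mV

E = (58.0/z) · log₁₀([Mg²⁺]_out/[Mg²⁺]_in) with z = +2.
= (58.0/2) · log₁₀(1.3/0.81) = 29.00 · log₁₀(1.605)
= 29.00 · (0.2055) = 5.96 mV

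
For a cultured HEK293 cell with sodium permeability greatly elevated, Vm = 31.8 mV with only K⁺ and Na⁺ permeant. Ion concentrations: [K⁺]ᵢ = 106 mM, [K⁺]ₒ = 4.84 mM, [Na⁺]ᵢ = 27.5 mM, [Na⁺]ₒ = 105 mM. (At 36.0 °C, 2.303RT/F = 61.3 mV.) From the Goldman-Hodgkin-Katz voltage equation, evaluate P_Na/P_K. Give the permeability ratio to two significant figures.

Let α = P_Na/P_K. GHK: Vm = 61.3·log₁₀[(Kₒ + α·Naₒ)/(Kᵢ + α·Naᵢ)].
10^(Vm/61.3) = 10^(31.8/61.3) = 3.3019
So 3.3019·(Kᵢ + α·Naᵢ) = Kₒ + α·Naₒ → α = (3.3019·106.0 − 4.84) / (105.0 − 3.3019·27.5)
α = (350 − 4.84) / (105.0 − 90.8) = 345.2/14.2 = 24.31

24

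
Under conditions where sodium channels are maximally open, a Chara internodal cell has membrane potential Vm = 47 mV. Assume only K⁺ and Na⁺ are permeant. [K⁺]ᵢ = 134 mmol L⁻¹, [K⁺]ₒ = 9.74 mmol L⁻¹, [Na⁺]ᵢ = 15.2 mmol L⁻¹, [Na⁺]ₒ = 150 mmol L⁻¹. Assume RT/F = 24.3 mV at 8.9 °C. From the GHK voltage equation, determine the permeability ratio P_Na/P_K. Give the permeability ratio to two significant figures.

Let α = P_Na/P_K. GHK: Vm = 24.3·ln[(Kₒ + α·Naₒ)/(Kᵢ + α·Naᵢ)].
e^(Vm/24.3) = e^(47.0/24.3) = 6.9182
So 6.9182·(Kᵢ + α·Naᵢ) = Kₒ + α·Naₒ → α = (6.9182·134.0 − 9.74) / (150.0 − 6.9182·15.2)
α = (927 − 9.74) / (150.0 − 105.2) = 917.3/44.84 = 20.46

20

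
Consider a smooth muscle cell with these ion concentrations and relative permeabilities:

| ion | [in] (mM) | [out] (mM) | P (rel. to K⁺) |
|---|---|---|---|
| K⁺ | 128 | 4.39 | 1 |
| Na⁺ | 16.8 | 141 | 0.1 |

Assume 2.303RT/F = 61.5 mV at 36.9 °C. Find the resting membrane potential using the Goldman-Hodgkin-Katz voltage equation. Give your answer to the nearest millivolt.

Vm = 61.5 · log₁₀[(Σ P·[cation]ₒ + Σ P·[anion]ᵢ) / (Σ P·[cation]ᵢ + Σ P·[anion]ₒ)]
Numerator = 1×4.39 + 0.1×141 = 18.49
Denominator = 1×128 + 0.1×16.8 = 129.7
Vm = 61.5 · log₁₀(0.14258) = 61.5 × (-0.8459) = -52.03 mV

-52 mV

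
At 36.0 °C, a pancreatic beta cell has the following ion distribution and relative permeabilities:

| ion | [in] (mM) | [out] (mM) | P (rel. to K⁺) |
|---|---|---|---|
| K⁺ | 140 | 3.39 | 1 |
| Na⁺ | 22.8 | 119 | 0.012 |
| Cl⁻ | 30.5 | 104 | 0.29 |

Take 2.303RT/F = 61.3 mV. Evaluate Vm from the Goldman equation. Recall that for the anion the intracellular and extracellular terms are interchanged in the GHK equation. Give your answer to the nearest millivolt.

-67 mV

Vm = 61.3 · log₁₀[(Σ P·[cation]ₒ + Σ P·[anion]ᵢ) / (Σ P·[cation]ᵢ + Σ P·[anion]ₒ)]
Numerator = 1×3.39 + 0.012×119 + 0.29×30.5 = 13.66
Denominator = 1×140 + 0.012×22.8 + 0.29×104 = 170.4
Vm = 61.3 · log₁₀(0.080166) = 61.3 × (-1.0960) = -67.19 mV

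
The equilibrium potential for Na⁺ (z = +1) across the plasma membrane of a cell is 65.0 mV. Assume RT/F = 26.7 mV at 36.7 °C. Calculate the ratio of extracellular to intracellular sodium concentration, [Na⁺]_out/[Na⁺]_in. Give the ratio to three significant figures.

11.4

ln([out]/[in]) = E·z/(26.7) = 65.0 × 1 / 26.7 = 2.4345
[out]/[in] = e^(2.4345) = 11.41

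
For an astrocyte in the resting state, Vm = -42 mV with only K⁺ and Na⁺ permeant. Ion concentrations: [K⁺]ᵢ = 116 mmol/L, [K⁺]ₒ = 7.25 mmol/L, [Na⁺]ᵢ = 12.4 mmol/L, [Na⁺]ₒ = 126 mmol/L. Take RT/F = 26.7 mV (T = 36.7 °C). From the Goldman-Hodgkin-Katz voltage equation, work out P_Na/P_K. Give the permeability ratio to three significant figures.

0.136

Let α = P_Na/P_K. GHK: Vm = 26.7·ln[(Kₒ + α·Naₒ)/(Kᵢ + α·Naᵢ)].
e^(Vm/26.7) = e^(-42.0/26.7) = 0.20741
So 0.20741·(Kᵢ + α·Naᵢ) = Kₒ + α·Naₒ → α = (0.20741·116.0 − 7.25) / (126.0 − 0.20741·12.4)
α = (24.06 − 7.25) / (126.0 − 2.572) = 16.81/123.4 = 0.1362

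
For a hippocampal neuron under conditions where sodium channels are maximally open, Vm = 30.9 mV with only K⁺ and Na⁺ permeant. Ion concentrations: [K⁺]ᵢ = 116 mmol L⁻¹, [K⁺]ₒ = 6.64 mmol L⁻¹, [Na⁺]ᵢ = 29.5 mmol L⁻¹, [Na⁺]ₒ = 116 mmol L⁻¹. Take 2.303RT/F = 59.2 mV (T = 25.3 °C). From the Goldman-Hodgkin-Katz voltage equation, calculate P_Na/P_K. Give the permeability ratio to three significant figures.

Let α = P_Na/P_K. GHK: Vm = 59.2·log₁₀[(Kₒ + α·Naₒ)/(Kᵢ + α·Naᵢ)].
10^(Vm/59.2) = 10^(30.9/59.2) = 3.3263
So 3.3263·(Kᵢ + α·Naᵢ) = Kₒ + α·Naₒ → α = (3.3263·116.0 − 6.64) / (116.0 − 3.3263·29.5)
α = (385.8 − 6.64) / (116.0 − 98.13) = 379.2/17.87 = 21.21

21.2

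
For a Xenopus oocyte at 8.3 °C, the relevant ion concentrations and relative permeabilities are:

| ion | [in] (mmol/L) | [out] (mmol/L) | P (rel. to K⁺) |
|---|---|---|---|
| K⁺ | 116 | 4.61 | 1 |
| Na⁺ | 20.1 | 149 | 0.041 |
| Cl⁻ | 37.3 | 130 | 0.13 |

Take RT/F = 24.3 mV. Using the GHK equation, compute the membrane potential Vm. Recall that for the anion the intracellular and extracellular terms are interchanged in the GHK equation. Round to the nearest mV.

-52 mV

Vm = 24.3 · ln[(Σ P·[cation]ₒ + Σ P·[anion]ᵢ) / (Σ P·[cation]ᵢ + Σ P·[anion]ₒ)]
Numerator = 1×4.61 + 0.041×149 + 0.13×37.3 = 15.57
Denominator = 1×116 + 0.041×20.1 + 0.13×130 = 133.7
Vm = 24.3 · ln(0.11642) = 24.3 × (-2.1506) = -52.26 mV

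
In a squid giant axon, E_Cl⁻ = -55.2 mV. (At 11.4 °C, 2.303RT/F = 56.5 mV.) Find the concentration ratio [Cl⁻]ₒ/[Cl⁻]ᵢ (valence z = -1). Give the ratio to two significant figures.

log₁₀([out]/[in]) = E·z/(56.5) = -55.2 × -1 / 56.5 = 0.9770
[out]/[in] = 10^(0.9770) = 9.484

9.5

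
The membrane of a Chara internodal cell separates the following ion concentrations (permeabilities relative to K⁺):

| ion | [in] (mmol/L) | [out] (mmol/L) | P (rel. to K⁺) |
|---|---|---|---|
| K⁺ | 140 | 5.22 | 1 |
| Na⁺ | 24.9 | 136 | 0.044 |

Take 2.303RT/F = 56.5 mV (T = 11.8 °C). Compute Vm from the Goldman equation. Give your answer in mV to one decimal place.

-62.2 mV

Vm = 56.5 · log₁₀[(Σ P·[cation]ₒ + Σ P·[anion]ᵢ) / (Σ P·[cation]ᵢ + Σ P·[anion]ₒ)]
Numerator = 1×5.22 + 0.044×136 = 11.2
Denominator = 1×140 + 0.044×24.9 = 141.1
Vm = 56.5 · log₁₀(0.079407) = 56.5 × (-1.1001) = -62.16 mV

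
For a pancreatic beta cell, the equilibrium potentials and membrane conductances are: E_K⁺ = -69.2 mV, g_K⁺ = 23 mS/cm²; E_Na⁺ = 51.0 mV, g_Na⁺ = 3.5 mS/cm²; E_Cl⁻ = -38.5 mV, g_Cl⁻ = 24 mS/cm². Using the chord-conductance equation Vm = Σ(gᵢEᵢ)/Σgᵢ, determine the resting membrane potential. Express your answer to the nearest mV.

Σ gᵢEᵢ = 23·(-69.2) + 3.5·(51.0) + 24·(-38.5) = -2337.10
Σ gᵢ = 23 + 3.5 + 24 = 50.5
Vm = -2337.10 / 50.5 = -46.28 mV

-46 mV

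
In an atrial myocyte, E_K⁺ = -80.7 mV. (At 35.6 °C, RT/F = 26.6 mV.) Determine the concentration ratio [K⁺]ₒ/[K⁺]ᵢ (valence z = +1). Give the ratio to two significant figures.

ln([out]/[in]) = E·z/(26.6) = -80.7 × 1 / 26.6 = -3.0338
[out]/[in] = e^(-3.0338) = 0.04813

0.048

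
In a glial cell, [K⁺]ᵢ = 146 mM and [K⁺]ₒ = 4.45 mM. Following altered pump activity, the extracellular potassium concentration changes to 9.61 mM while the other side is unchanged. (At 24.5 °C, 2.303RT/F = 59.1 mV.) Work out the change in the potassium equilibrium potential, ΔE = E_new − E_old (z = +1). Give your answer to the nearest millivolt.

20 mV

E_old = (59.1/1)·log₁₀(4.45/146) = -89.60 mV
E_new = (59.1/1)·log₁₀(9.61/146) = -69.83 mV
ΔE = -69.83 − (-89.60) = 19.76 mV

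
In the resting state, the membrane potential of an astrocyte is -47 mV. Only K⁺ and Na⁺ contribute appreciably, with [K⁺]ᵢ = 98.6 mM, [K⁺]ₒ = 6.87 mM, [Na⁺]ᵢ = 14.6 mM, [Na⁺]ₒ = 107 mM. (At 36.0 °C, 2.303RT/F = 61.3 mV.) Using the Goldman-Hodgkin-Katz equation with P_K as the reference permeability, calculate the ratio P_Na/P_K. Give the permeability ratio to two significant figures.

0.096

Let α = P_Na/P_K. GHK: Vm = 61.3·log₁₀[(Kₒ + α·Naₒ)/(Kᵢ + α·Naᵢ)].
10^(Vm/61.3) = 10^(-47.0/61.3) = 0.17111
So 0.17111·(Kᵢ + α·Naᵢ) = Kₒ + α·Naₒ → α = (0.17111·98.6 − 6.87) / (107.0 − 0.17111·14.6)
α = (16.87 − 6.87) / (107.0 − 2.498) = 10/104.5 = 0.09571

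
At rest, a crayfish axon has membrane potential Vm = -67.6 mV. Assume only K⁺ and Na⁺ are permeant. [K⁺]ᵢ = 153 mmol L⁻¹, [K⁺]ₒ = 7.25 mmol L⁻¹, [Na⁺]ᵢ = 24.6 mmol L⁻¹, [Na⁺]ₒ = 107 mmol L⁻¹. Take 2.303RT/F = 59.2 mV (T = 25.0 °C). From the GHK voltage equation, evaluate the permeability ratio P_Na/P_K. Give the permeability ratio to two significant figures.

Let α = P_Na/P_K. GHK: Vm = 59.2·log₁₀[(Kₒ + α·Naₒ)/(Kᵢ + α·Naᵢ)].
10^(Vm/59.2) = 10^(-67.6/59.2) = 0.072129
So 0.072129·(Kᵢ + α·Naᵢ) = Kₒ + α·Naₒ → α = (0.072129·153.0 − 7.25) / (107.0 − 0.072129·24.6)
α = (11.04 − 7.25) / (107.0 − 1.774) = 3.786/105.2 = 0.03598

0.036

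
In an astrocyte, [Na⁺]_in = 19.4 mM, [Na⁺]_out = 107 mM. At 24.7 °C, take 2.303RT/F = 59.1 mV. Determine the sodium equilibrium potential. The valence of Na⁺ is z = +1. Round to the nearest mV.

44 mV

E = (59.1/z) · log₁₀([Na⁺]_out/[Na⁺]_in) with z = +1.
= (59.1/1) · log₁₀(107/19.4) = 59.10 · log₁₀(5.515)
= 59.10 · (0.7416) = 43.83 mV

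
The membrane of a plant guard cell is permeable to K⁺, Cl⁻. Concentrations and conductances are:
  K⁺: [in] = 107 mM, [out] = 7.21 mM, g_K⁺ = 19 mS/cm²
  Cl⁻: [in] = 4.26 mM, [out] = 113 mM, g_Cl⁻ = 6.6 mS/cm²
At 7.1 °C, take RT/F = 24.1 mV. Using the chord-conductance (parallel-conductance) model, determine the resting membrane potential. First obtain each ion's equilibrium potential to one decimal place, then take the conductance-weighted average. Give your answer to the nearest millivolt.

-69 mV

E_K⁺ = (24.1/1)·ln(7.21/107) = -65.0 mV
E_Cl⁻ = (24.1/-1)·ln(113/4.26) = -79.0 mV
Vm = (Σ gᵢEᵢ)/(Σ gᵢ) = (19·-65.0 + 6.6·-79.0) / (19 + 6.6)
= -1756.40 / 25.6 = -68.61 mV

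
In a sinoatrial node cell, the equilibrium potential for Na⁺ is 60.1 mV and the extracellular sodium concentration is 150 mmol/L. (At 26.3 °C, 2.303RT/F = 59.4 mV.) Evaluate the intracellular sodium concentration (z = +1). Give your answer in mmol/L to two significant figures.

15 mmol/L

Nernst: E = (59.4/1) · log₁₀([out]/[in]), so log₁₀([out]/[in]) = 60.1 × 1 / 59.4 = 1.0118.
[out]/[in] = 10^(1.0118) = 10.28.
[in] = 150 / 10.28 = 14.6 mmol/L.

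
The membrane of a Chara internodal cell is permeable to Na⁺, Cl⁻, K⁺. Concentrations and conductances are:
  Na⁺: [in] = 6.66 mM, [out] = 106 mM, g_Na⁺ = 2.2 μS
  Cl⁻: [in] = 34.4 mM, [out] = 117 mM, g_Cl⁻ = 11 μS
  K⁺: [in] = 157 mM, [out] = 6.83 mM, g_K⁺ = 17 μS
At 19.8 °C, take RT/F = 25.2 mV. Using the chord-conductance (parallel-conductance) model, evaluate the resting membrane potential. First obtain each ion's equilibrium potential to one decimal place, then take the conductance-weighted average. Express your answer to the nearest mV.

E_Na⁺ = (25.2/1)·ln(106/6.66) = 69.7 mV
E_Cl⁻ = (25.2/-1)·ln(117/34.4) = -30.8 mV
E_K⁺ = (25.2/1)·ln(6.83/157) = -79.0 mV
Vm = (Σ gᵢEᵢ)/(Σ gᵢ) = (2.2·69.7 + 11·-30.8 + 17·-79.0) / (2.2 + 11 + 17)
= -1528.46 / 30.2 = -50.61 mV

-51 mV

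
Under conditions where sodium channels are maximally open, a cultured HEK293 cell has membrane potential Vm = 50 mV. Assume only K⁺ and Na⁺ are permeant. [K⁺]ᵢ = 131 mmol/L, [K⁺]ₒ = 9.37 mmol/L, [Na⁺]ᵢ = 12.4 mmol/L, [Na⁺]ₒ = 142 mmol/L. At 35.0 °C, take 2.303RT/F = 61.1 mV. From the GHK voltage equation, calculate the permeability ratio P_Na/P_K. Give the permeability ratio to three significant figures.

Let α = P_Na/P_K. GHK: Vm = 61.1·log₁₀[(Kₒ + α·Naₒ)/(Kᵢ + α·Naᵢ)].
10^(Vm/61.1) = 10^(50.0/61.1) = 6.5816
So 6.5816·(Kᵢ + α·Naᵢ) = Kₒ + α·Naₒ → α = (6.5816·131.0 − 9.37) / (142.0 − 6.5816·12.4)
α = (862.2 − 9.37) / (142.0 − 81.61) = 852.8/60.39 = 14.12

14.1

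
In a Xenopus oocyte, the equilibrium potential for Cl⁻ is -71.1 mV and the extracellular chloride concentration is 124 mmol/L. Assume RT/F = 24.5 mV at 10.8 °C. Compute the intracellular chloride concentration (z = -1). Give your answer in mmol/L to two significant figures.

6.8 mmol/L

Nernst: E = (24.5/-1) · ln([out]/[in]), so ln([out]/[in]) = -71.1 × -1 / 24.5 = 2.9020.
[out]/[in] = e^(2.9020) = 18.21.
[in] = 124 / 18.21 = 6.809 mmol/L.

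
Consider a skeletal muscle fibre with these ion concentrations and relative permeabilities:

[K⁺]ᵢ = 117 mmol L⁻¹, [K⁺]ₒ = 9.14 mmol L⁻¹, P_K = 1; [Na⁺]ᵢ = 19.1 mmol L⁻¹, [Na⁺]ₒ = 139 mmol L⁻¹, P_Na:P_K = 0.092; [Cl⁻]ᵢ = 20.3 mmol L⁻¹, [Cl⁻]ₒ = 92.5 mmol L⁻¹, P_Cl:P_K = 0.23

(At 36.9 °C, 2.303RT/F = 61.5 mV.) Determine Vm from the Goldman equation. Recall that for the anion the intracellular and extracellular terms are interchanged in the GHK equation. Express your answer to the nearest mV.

Vm = 61.5 · log₁₀[(Σ P·[cation]ₒ + Σ P·[anion]ᵢ) / (Σ P·[cation]ᵢ + Σ P·[anion]ₒ)]
Numerator = 1×9.14 + 0.092×139 + 0.23×20.3 = 26.6
Denominator = 1×117 + 0.092×19.1 + 0.23×92.5 = 140
Vm = 61.5 · log₁₀(0.18993) = 61.5 × (-0.7214) = -44.37 mV

-44 mV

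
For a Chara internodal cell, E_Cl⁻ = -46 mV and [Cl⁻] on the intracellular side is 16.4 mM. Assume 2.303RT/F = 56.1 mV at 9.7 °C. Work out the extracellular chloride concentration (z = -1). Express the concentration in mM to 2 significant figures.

Nernst: E = (56.1/-1) · log₁₀([out]/[in]), so log₁₀([out]/[in]) = -46.0 × -1 / 56.1 = 0.8200.
[out]/[in] = 10^(0.8200) = 6.606.
[out] = 6.606 × 16.4 = 108.3 mM.

110 mM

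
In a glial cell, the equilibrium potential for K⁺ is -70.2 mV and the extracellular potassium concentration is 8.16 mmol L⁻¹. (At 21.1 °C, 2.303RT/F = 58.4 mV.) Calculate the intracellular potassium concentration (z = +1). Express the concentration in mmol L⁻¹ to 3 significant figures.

Nernst: E = (58.4/1) · log₁₀([out]/[in]), so log₁₀([out]/[in]) = -70.2 × 1 / 58.4 = -1.2021.
[out]/[in] = 10^(-1.2021) = 0.0628.
[in] = 8.16 / 0.0628 = 129.9 mmol L⁻¹.

130 mmol L⁻¹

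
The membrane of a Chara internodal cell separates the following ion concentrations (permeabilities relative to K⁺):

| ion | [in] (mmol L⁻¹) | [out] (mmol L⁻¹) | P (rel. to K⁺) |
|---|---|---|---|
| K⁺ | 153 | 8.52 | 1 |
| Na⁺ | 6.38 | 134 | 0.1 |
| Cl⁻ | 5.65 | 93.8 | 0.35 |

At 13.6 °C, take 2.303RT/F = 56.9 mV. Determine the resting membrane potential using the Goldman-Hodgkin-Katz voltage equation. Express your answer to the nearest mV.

Vm = 56.9 · log₁₀[(Σ P·[cation]ₒ + Σ P·[anion]ᵢ) / (Σ P·[cation]ᵢ + Σ P·[anion]ₒ)]
Numerator = 1×8.52 + 0.1×134 + 0.35×5.65 = 23.9
Denominator = 1×153 + 0.1×6.38 + 0.35×93.8 = 186.5
Vm = 56.9 · log₁₀(0.12816) = 56.9 × (-0.8923) = -50.77 mV

-51 mV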